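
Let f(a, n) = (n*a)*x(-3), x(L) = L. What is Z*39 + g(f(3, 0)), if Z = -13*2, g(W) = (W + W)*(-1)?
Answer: -1014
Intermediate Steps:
f(a, n) = -3*a*n (f(a, n) = (n*a)*(-3) = (a*n)*(-3) = -3*a*n)
g(W) = -2*W (g(W) = (2*W)*(-1) = -2*W)
Z = -26
Z*39 + g(f(3, 0)) = -26*39 - (-6)*3*0 = -1014 - 2*0 = -1014 + 0 = -1014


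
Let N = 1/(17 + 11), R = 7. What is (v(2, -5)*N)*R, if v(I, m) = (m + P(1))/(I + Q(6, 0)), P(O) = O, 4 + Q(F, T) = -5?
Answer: ⅐ ≈ 0.14286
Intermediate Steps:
Q(F, T) = -9 (Q(F, T) = -4 - 5 = -9)
v(I, m) = (1 + m)/(-9 + I) (v(I, m) = (m + 1)/(I - 9) = (1 + m)/(-9 + I))
N = 1/28 ≈ 0.035714
(v(2, -5)*N)*R = (((1 - 5)/(-9 + 2))*(1/28))*7 = ((-4/(-7))*(1/28))*7 = (-⅐*(-4)*(1/28))*7 = ((4/7)*(1/28))*7 = (1/49)*7 = ⅐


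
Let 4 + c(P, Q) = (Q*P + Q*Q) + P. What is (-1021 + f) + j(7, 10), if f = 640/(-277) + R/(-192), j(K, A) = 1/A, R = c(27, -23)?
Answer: -90665521/88640 ≈ -1022.9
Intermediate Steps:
c(P, Q) = -4 + P + Q² + P*Q (c(P, Q) = -4 + ((Q*P + Q*Q) + P) = -4 + ((P*Q + Q²) + P) = -4 + ((Q² + P*Q) + P) = -4 + (P + Q² + P*Q) = -4 + P + Q² + P*Q)
R = -69 (R = -4 + 27 + (-23)² + 27*(-23) = -4 + 27 + 529 - 621 = -69)
f = -34589/17728 (f = 640/(-277) - 69/(-192) = 640*(-1/277) - 69*(-1/192) = -640/277 + 23/64 = -34589/17728 ≈ -1.9511)
(-1021 + f) + j(7, 10) = (-1021 - 34589/17728) + 1/10 = -18134877/17728 + ⅒ = -90665521/88640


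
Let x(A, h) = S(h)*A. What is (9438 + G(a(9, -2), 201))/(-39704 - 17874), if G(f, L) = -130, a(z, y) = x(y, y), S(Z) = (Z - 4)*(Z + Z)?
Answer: -4654/28789 ≈ -0.16166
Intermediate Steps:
S(Z) = 2*Z*(-4 + Z) (S(Z) = (-4 + Z)*(2*Z) = 2*Z*(-4 + Z))
x(A, h) = 2*A*h*(-4 + h) (x(A, h) = (2*h*(-4 + h))*A = 2*A*h*(-4 + h))
a(z, y) = 2*y²*(-4 + y) (a(z, y) = 2*y*y*(-4 + y) = 2*y²*(-4 + y))
(9438 + G(a(9, -2), 201))/(-39704 - 17874) = (9438 - 130)/(-39704 - 17874) = 9308/(-57578) = 9308*(-1/57578) = -4654/28789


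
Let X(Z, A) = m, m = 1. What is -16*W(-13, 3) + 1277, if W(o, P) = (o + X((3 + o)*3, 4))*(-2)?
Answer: 893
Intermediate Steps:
X(Z, A) = 1
W(o, P) = -2 - 2*o (W(o, P) = (o + 1)*(-2) = (1 + o)*(-2) = -2 - 2*o)
-16*W(-13, 3) + 1277 = -16*(-2 - 2*(-13)) + 1277 = -16*(-2 + 26) + 1277 = -16*24 + 1277 = -384 + 1277 = 893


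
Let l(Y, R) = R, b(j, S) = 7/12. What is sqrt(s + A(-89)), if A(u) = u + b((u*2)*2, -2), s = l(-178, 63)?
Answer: I*sqrt(915)/6 ≈ 5.0415*I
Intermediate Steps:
b(j, S) = 7/12 (b(j, S) = 7*(1/12) = 7/12)
s = 63
A(u) = 7/12 + u (A(u) = u + 7/12 = 7/12 + u)
sqrt(s + A(-89)) = sqrt(63 + (7/12 - 89)) = sqrt(63 - 1061/12) = sqrt(-305/12) = I*sqrt(915)/6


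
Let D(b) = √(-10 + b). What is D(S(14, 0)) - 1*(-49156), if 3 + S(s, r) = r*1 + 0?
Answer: 49156 + I*√13 ≈ 49156.0 + 3.6056*I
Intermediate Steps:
S(s, r) = -3 + r (S(s, r) = -3 + (r*1 + 0) = -3 + (r + 0) = -3 + r)
D(S(14, 0)) - 1*(-49156) = √(-10 + (-3 + 0)) - 1*(-49156) = √(-10 - 3) + 49156 = √(-13) + 49156 = I*√13 + 49156 = 49156 + I*√13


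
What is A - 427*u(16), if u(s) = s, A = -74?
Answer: -6906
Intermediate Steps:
A - 427*u(16) = -74 - 427*16 = -74 - 6832 = -6906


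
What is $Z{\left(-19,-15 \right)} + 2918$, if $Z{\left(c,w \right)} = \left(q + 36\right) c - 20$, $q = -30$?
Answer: $2784$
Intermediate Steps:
$Z{\left(c,w \right)} = -20 + 6 c$ ($Z{\left(c,w \right)} = \left(-30 + 36\right) c - 20 = 6 c - 20 = -20 + 6 c$)
$Z{\left(-19,-15 \right)} + 2918 = \left(-20 + 6 \left(-19\right)\right) + 2918 = \left(-20 - 114\right) + 2918 = -134 + 2918 = 2784$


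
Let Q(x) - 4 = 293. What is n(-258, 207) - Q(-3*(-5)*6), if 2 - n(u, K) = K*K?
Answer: -43144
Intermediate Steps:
Q(x) = 297 (Q(x) = 4 + 293 = 297)
n(u, K) = 2 - K**2 (n(u, K) = 2 - K*K = 2 - K**2)
n(-258, 207) - Q(-3*(-5)*6) = (2 - 1*207**2) - 1*297 = (2 - 1*42849) - 297 = (2 - 42849) - 297 = -42847 - 297 = -43144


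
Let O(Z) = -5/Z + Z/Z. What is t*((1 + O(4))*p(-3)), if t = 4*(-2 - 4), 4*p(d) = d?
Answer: 27/2 ≈ 13.500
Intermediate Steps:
O(Z) = 1 - 5/Z (O(Z) = -5/Z + 1 = 1 - 5/Z)
p(d) = d/4
t = -24 (t = 4*(-6) = -24)
t*((1 + O(4))*p(-3)) = -24*(1 + (-5 + 4)/4)*(1/4)*(-3) = -24*(1 + (1/4)*(-1))*(-3)/4 = -24*(1 - 1/4)*(-3)/4 = -18*(-3)/4 = -24*(-9/16) = 27/2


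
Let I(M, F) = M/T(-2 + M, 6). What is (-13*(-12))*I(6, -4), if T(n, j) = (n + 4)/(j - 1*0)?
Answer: 702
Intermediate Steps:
T(n, j) = (4 + n)/j (T(n, j) = (4 + n)/(j + 0) = (4 + n)/j)
I(M, F) = M/(⅓ + M/6) (I(M, F) = M/(((4 + (-2 + M))/6)) = M/(((2 + M)/6)) = M/(⅓ + M/6))
(-13*(-12))*I(6, -4) = (-13*(-12))*(6*6/(2 + 6)) = 156*(6*6/8) = 156*(6*6*(⅛)) = 156*(9/2) = 702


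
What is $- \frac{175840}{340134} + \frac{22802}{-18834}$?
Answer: $- \frac{307430723}{177946771} \approx -1.7277$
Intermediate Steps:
$- \frac{175840}{340134} + \frac{22802}{-18834} = \left(-175840\right) \frac{1}{340134} + 22802 \left(- \frac{1}{18834}\right) = - \frac{87920}{170067} - \frac{11401}{9417} = - \frac{307430723}{177946771}$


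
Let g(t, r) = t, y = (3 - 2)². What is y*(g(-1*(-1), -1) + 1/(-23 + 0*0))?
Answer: 22/23 ≈ 0.95652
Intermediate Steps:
y = 1 (y = 1² = 1)
y*(g(-1*(-1), -1) + 1/(-23 + 0*0)) = 1*(-1*(-1) + 1/(-23 + 0*0)) = 1*(1 + 1/(-23 + 0)) = 1*(1 + 1/(-23)) = 1*(1 - 1/23) = 1*(22/23) = 22/23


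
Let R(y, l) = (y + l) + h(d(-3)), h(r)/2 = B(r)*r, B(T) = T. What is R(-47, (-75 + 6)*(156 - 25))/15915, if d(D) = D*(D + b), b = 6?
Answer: -8924/15915 ≈ -0.56073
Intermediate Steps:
d(D) = D*(6 + D) (d(D) = D*(D + 6) = D*(6 + D))
h(r) = 2*r² (h(r) = 2*(r*r) = 2*r²)
R(y, l) = 162 + l + y (R(y, l) = (y + l) + 2*(-3*(6 - 3))² = (l + y) + 2*(-3*3)² = (l + y) + 2*(-9)² = (l + y) + 2*81 = (l + y) + 162 = 162 + l + y)
R(-47, (-75 + 6)*(156 - 25))/15915 = (162 + (-75 + 6)*(156 - 25) - 47)/15915 = (162 - 69*131 - 47)*(1/15915) = (162 - 9039 - 47)*(1/15915) = -8924*1/15915 = -8924/15915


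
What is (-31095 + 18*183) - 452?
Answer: -28253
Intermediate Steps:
(-31095 + 18*183) - 452 = (-31095 + 3294) - 452 = -27801 - 452 = -28253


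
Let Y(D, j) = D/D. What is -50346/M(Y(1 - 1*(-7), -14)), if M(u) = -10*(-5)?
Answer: -25173/25 ≈ -1006.9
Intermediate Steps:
Y(D, j) = 1
M(u) = 50
-50346/M(Y(1 - 1*(-7), -14)) = -50346/50 = -50346*1/50 = -25173/25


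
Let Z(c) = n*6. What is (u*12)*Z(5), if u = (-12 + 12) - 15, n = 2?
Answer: -2160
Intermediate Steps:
u = -15 (u = 0 - 15 = -15)
Z(c) = 12 (Z(c) = 2*6 = 12)
(u*12)*Z(5) = -15*12*12 = -180*12 = -2160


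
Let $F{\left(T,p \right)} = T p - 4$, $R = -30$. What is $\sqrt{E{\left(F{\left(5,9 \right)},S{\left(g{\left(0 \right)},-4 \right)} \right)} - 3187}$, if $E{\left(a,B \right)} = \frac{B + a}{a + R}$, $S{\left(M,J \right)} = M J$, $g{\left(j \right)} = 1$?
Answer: $\frac{2 i \sqrt{96305}}{11} \approx 56.424 i$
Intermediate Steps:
$F{\left(T,p \right)} = -4 + T p$
$S{\left(M,J \right)} = J M$
$E{\left(a,B \right)} = \frac{B + a}{-30 + a}$ ($E{\left(a,B \right)} = \frac{B + a}{a - 30} = \frac{B + a}{-30 + a}$)
$\sqrt{E{\left(F{\left(5,9 \right)},S{\left(g{\left(0 \right)},-4 \right)} \right)} - 3187} = \sqrt{\frac{\left(-4\right) 1 + \left(-4 + 5 \cdot 9\right)}{-30 + \left(-4 + 5 \cdot 9\right)} - 3187} = \sqrt{\frac{-4 + \left(-4 + 45\right)}{-30 + \left(-4 + 45\right)} - 3187} = \sqrt{\frac{-4 + 41}{-30 + 41} - 3187} = \sqrt{\frac{1}{11} \cdot 37 - 3187} = \sqrt{\frac{37}{11} - 3187} = \sqrt{- \frac{35020}{11}} = \frac{2 i \sqrt{96305}}{11}$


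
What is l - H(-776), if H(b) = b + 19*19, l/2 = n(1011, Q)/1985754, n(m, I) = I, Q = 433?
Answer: 412044388/992877 ≈ 415.00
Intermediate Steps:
l = 433/992877 (l = 2*(433/1985754) = 433/992877 ≈ 0.00043611)
H(b) = 361 + b (H(b) = b + 361 = 361 + b)
l - H(-776) = 433/992877 - (361 - 776) = 433/992877 - 1*(-415) = 433/992877 + 415 = 412044388/992877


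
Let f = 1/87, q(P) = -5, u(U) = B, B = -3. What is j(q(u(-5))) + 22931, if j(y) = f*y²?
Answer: 1995022/87 ≈ 22931.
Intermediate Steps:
u(U) = -3
f = 1/87 ≈ 0.011494
j(y) = y²/87
j(q(u(-5))) + 22931 = (1/87)*(-5)² + 22931 = (1/87)*25 + 22931 = 25/87 + 22931 = 1995022/87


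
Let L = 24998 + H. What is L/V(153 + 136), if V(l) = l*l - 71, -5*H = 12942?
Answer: 56024/208625 ≈ 0.26854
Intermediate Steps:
H = -12942/5 (H = -⅕*12942 = -12942/5 ≈ -2588.4)
L = 112048/5 (L = 24998 - 12942/5 = 112048/5 ≈ 22410.)
V(l) = -71 + l² (V(l) = l² - 71 = -71 + l²)
L/V(153 + 136) = 112048/(5*(-71 + (153 + 136)²)) = 112048/(5*(-71 + 289²)) = 112048/(5*(-71 + 83521)) = (112048/5)/83450 = (112048/5)*(1/83450) = 56024/208625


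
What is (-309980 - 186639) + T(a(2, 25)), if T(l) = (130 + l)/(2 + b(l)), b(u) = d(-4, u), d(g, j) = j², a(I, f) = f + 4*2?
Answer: -541811166/1091 ≈ -4.9662e+5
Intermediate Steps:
a(I, f) = 8 + f (a(I, f) = f + 8 = 8 + f)
b(u) = u²
T(l) = (130 + l)/(2 + l²)
(-309980 - 186639) + T(a(2, 25)) = (-309980 - 186639) + (130 + (8 + 25))/(2 + (8 + 25)²) = -496619 + (130 + 33)/(2 + 33²) = -496619 + 163/(2 + 1089) = -496619 + 163/1091 = -541811166/1091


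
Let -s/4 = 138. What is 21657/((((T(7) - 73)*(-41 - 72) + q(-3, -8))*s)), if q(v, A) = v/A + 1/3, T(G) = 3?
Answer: -21657/4366711 ≈ -0.0049596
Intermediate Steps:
s = -552 (s = -4*138 = -552)
q(v, A) = 1/3 + v/A (q(v, A) = v/A + 1*(1/3) = v/A + 1/3 = 1/3 + v/A)
21657/((((T(7) - 73)*(-41 - 72) + q(-3, -8))*s)) = 21657/((((3 - 73)*(-41 - 72) + (-3 + (1/3)*(-8))/(-8))*(-552))) = 21657/(((-70*(-113) - (-3 - 8/3)/8)*(-552))) = 21657/(((7910 - 1/8*(-17/3))*(-552))) = 21657/(((7910 + 17/24)*(-552))) = 21657/(((189857/24)*(-552))) = 21657/(-4366711) = 21657*(-1/4366711) = -21657/4366711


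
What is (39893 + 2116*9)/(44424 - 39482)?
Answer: 58937/4942 ≈ 11.926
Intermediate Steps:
(39893 + 2116*9)/(44424 - 39482) = (39893 + 19044)/4942 = 58937*(1/4942) = 58937/4942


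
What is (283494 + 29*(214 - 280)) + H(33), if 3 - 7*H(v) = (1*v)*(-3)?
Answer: 1971162/7 ≈ 2.8159e+5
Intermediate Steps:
H(v) = 3/7 + 3*v/7 (H(v) = 3/7 - 1*v*(-3)/7 = 3/7 - v*(-3)/7 = 3/7 - (-3)*v/7 = 3/7 + 3*v/7)
(283494 + 29*(214 - 280)) + H(33) = (283494 + 29*(214 - 280)) + (3/7 + (3/7)*33) = (283494 + 29*(-66)) + (3/7 + 99/7) = (283494 - 1914) + 102/7 = 281580 + 102/7 = 1971162/7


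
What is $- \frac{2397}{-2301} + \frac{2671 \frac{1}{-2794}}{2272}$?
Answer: $\frac{5069977775}{4868891456} \approx 1.0413$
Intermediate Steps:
$- \frac{2397}{-2301} + \frac{2671 \frac{1}{-2794}}{2272} = \left(-2397\right) \left(- \frac{1}{2301}\right) + 2671 \left(- \frac{1}{2794}\right) \frac{1}{2272} = \frac{799}{767} - \frac{2671}{6347968} = \frac{5069977775}{4868891456}$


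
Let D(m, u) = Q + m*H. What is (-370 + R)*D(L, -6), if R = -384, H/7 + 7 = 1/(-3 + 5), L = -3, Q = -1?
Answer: -102167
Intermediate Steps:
H = -91/2 (H = -49 + 7/(-3 + 5) = -49 + 7/2 = -91/2 ≈ -45.500)
D(m, u) = -1 - 91*m/2 (D(m, u) = -1 + m*(-91/2) = -1 - 91*m/2)
(-370 + R)*D(L, -6) = (-370 - 384)*(-1 - 91/2*(-3)) = -754*(-1 + 273/2) = -754*271/2 = -102167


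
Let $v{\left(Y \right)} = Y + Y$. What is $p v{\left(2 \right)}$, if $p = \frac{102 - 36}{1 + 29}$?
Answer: $\frac{44}{5} \approx 8.8$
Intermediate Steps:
$v{\left(Y \right)} = 2 Y$
$p = \frac{11}{5}$ ($p = \frac{66}{30} = 66 \cdot \frac{1}{30} = \frac{11}{5} \approx 2.2$)
$p v{\left(2 \right)} = \frac{11 \cdot 2 \cdot 2}{5} = \frac{11}{5} \cdot 4 = \frac{44}{5}$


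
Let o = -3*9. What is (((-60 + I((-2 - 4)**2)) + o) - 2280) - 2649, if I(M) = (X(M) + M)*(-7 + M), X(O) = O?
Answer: -2928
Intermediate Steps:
o = -27
I(M) = 2*M*(-7 + M) (I(M) = (M + M)*(-7 + M) = (2*M)*(-7 + M) = 2*M*(-7 + M))
(((-60 + I((-2 - 4)**2)) + o) - 2280) - 2649 = (((-60 + 2*(-2 - 4)**2*(-7 + (-2 - 4)**2)) - 27) - 2280) - 2649 = (((-60 + 2*(-6)**2*(-7 + (-6)**2)) - 27) - 2280) - 2649 = (((-60 + 2*36*(-7 + 36)) - 27) - 2280) - 2649 = (((-60 + 2*36*29) - 27) - 2280) - 2649 = (((-60 + 2088) - 27) - 2280) - 2649 = ((2028 - 27) - 2280) - 2649 = (2001 - 2280) - 2649 = -279 - 2649 = -2928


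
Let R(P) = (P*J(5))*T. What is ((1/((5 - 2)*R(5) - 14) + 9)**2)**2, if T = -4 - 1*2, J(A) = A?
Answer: 303826687890625/46352367616 ≈ 6554.7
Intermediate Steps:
T = -6 (T = -4 - 2 = -6)
R(P) = -30*P (R(P) = (P*5)*(-6) = (5*P)*(-6) = -30*P)
((1/((5 - 2)*R(5) - 14) + 9)**2)**2 = ((1/((5 - 2)*(-30*5) - 14) + 9)**2)**2 = ((1/(3*(-150) - 14) + 9)**2)**2 = ((1/(-450 - 14) + 9)**2)**2 = ((1/(-464) + 9)**2)**2 = ((-1/464 + 9)**2)**2 = ((4175/464)**2)**2 = (17430625/215296)**2 = 303826687890625/46352367616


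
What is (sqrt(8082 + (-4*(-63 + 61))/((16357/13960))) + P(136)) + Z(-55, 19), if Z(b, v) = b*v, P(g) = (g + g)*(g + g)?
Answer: 72939 + sqrt(2164177560578)/16357 ≈ 73029.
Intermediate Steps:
P(g) = 4*g**2 (P(g) = (2*g)*(2*g) = 4*g**2)
(sqrt(8082 + (-4*(-63 + 61))/((16357/13960))) + P(136)) + Z(-55, 19) = (sqrt(8082 + (-4*(-63 + 61))/((16357/13960))) + 4*136**2) - 55*19 = (sqrt(8082 + (-4*(-2))/((16357*(1/13960)))) + 4*18496) - 1045 = (sqrt(8082 + 8/(16357/13960)) + 73984) - 1045 = (sqrt(8082 + 8*(13960/16357)) + 73984) - 1045 = (sqrt(8082 + 111680/16357) + 73984) - 1045 = (sqrt(132308954/16357) + 73984) - 1045 = (sqrt(2164177560578)/16357 + 73984) - 1045 = (73984 + sqrt(2164177560578)/16357) - 1045 = 72939 + sqrt(2164177560578)/16357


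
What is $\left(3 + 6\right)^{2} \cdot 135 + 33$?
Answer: $10968$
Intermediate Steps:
$\left(3 + 6\right)^{2} \cdot 135 + 33 = 9^{2} \cdot 135 + 33 = 81 \cdot 135 + 33 = 10935 + 33 = 10968$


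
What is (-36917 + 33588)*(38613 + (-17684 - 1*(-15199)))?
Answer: -120270112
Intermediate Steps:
(-36917 + 33588)*(38613 + (-17684 - 1*(-15199))) = -3329*(38613 + (-17684 + 15199)) = -3329*(38613 - 2485) = -3329*36128 = -120270112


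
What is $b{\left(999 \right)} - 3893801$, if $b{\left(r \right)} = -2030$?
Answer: $-3895831$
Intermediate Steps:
$b{\left(999 \right)} - 3893801 = -2030 - 3893801 = -3895831$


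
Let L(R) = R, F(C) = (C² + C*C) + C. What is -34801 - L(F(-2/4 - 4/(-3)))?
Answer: -313229/9 ≈ -34803.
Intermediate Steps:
F(C) = C + 2*C² (F(C) = (C² + C²) + C = 2*C² + C = C + 2*C²)
-34801 - L(F(-2/4 - 4/(-3))) = -34801 - (-2/4 - 4/(-3))*(1 + 2*(-2/4 - 4/(-3))) = -34801 - (-2*¼ - 4*(-⅓))*(1 + 2*(-2*¼ - 4*(-⅓))) = -34801 - (-½ + 4/3)*(1 + 2*(-½ + 4/3)) = -34801 - 5*(1 + 2*(⅚))/6 = -34801 - 5*(1 + 5/3)/6 = -34801 - 5*8/(6*3) = -34801 - 1*20/9 = -34801 - 20/9 = -313229/9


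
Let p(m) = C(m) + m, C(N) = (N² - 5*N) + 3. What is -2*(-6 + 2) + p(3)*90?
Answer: 8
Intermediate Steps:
C(N) = 3 + N² - 5*N
p(m) = 3 + m² - 4*m (p(m) = (3 + m² - 5*m) + m = 3 + m² - 4*m)
-2*(-6 + 2) + p(3)*90 = -2*(-6 + 2) + (3 + 3² - 4*3)*90 = -2*(-4) + (3 + 9 - 12)*90 = 8 + 0*90 = 8 + 0 = 8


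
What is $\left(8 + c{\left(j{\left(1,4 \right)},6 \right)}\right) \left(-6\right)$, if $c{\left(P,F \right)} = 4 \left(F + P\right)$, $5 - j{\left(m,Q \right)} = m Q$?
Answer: $-216$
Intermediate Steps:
$j{\left(m,Q \right)} = 5 - Q m$ ($j{\left(m,Q \right)} = 5 - m Q = 5 - Q m$)
$c{\left(P,F \right)} = 4 F + 4 P$
$\left(8 + c{\left(j{\left(1,4 \right)},6 \right)}\right) \left(-6\right) = \left(8 + \left(4 \cdot 6 + 4 \left(5 - 4 \cdot 1\right)\right)\right) \left(-6\right) = \left(8 + \left(24 + 4 \left(5 - 4\right)\right)\right) \left(-6\right) = \left(8 + \left(24 + 4 \cdot 1\right)\right) \left(-6\right) = \left(8 + \left(24 + 4\right)\right) \left(-6\right) = \left(8 + 28\right) \left(-6\right) = 36 \left(-6\right) = -216$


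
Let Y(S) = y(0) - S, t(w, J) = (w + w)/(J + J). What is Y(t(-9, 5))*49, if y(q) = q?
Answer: 441/5 ≈ 88.200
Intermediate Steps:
t(w, J) = w/J (t(w, J) = (2*w)/((2*J)) = (2*w)*(1/(2*J)) = w/J)
Y(S) = -S (Y(S) = 0 - S = -S)
Y(t(-9, 5))*49 = -(-9)/5*49 = -1*(-9/5)*49 = (9/5)*49 = 441/5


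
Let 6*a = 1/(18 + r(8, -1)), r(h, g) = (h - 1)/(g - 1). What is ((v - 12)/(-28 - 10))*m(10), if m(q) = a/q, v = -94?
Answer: 53/16530 ≈ 0.0032063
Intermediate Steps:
r(h, g) = (-1 + h)/(-1 + g)
a = 1/87 (a = 1/(6*(18 + (-1 + 8)/(-1 - 1))) = 1/(6*(18 + 7/(-2))) = 1/(6*(18 - ½*7)) = 1/(6*(18 - 7/2)) = 1/(6*(29/2)) = (⅙)*(2/29) = 1/87 ≈ 0.011494)
m(q) = 1/(87*q)
((v - 12)/(-28 - 10))*m(10) = ((-94 - 12)/(-28 - 10))*((1/87)/10) = (-106/(-38))*((1/87)*(⅒)) = -106*(-1/38)*(1/870) = (53/19)*(1/870) = 53/16530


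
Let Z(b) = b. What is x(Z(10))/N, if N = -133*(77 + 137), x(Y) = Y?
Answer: -5/14231 ≈ -0.00035135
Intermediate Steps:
N = -28462 (N = -133*214 = -28462)
x(Z(10))/N = 10/(-28462) = 10*(-1/28462) = -5/14231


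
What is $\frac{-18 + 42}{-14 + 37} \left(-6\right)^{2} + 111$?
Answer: $\frac{3417}{23} \approx 148.57$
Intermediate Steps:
$\frac{-18 + 42}{-14 + 37} \left(-6\right)^{2} + 111 = \frac{24}{23} \cdot 36 + 111 = \frac{864}{23} + 111 = \frac{3417}{23}$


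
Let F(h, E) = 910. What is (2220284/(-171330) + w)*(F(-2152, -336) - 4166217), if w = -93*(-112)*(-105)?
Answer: 390252641780083994/85665 ≈ 4.5556e+12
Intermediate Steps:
w = -1093680 (w = 10416*(-105) = -1093680)
(2220284/(-171330) + w)*(F(-2152, -336) - 4166217) = (2220284/(-171330) - 1093680)*(910 - 4166217) = (2220284*(-1/171330) - 1093680)*(-4165307) = (-1110142/85665 - 1093680)*(-4165307) = -93691207342/85665*(-4165307) = 390252641780083994/85665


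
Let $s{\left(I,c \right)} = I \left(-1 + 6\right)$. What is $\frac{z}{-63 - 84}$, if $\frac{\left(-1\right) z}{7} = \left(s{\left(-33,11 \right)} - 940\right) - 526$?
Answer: $- \frac{233}{3} \approx -77.667$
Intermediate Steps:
$s{\left(I,c \right)} = 5 I$ ($s{\left(I,c \right)} = I 5 = 5 I$)
$z = 11417$ ($z = - 7 \left(\left(5 \left(-33\right) - 940\right) - 526\right) = - 7 \left(\left(-165 - 940\right) - 526\right) = - 7 \left(-1105 - 526\right) = \left(-7\right) \left(-1631\right) = 11417$)
$\frac{z}{-63 - 84} = \frac{1}{-63 - 84} \cdot 11417 = \frac{1}{-147} \cdot 11417 = \left(- \frac{1}{147}\right) 11417 = - \frac{233}{3}$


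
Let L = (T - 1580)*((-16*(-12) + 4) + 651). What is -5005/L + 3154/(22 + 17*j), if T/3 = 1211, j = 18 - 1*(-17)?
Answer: 71186677/13933711 ≈ 5.1090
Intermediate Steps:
j = 35 (j = 18 + 17 = 35)
T = 3633 (T = 3*1211 = 3633)
L = 1738891 (L = (3633 - 1580)*((-16*(-12) + 4) + 651) = 2053*((192 + 4) + 651) = 2053*(196 + 651) = 2053*847 = 1738891)
-5005/L + 3154/(22 + 17*j) = -5005/1738891 + 3154/(22 + 17*35) = -5005*1/1738891 + 3154/(22 + 595) = -65/22583 + 3154/617 = 71186677/13933711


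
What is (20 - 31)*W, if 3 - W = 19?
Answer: 176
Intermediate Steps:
W = -16 (W = 3 - 1*19 = 3 - 19 = -16)
(20 - 31)*W = (20 - 31)*(-16) = -11*(-16) = 176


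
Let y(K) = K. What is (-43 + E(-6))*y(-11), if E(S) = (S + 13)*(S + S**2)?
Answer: -1837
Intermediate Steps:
E(S) = (13 + S)*(S + S**2)
(-43 + E(-6))*y(-11) = (-43 - 6*(13 + (-6)**2 + 14*(-6)))*(-11) = (-43 - 6*(13 + 36 - 84))*(-11) = (-43 - 6*(-35))*(-11) = (-43 + 210)*(-11) = 167*(-11) = -1837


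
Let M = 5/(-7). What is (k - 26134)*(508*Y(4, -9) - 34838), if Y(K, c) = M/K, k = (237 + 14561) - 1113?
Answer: 3043792949/7 ≈ 4.3483e+8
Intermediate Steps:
M = -5/7 (M = 5*(-⅐) = -5/7 ≈ -0.71429)
k = 13685 (k = 14798 - 1113 = 13685)
Y(K, c) = -5/(7*K)
(k - 26134)*(508*Y(4, -9) - 34838) = (13685 - 26134)*(508*(-5/7/4) - 34838) = -12449*(508*(-5/7*¼) - 34838) = -12449*(508*(-5/28) - 34838) = -12449*(-635/7 - 34838) = -12449*(-244501/7) = 3043792949/7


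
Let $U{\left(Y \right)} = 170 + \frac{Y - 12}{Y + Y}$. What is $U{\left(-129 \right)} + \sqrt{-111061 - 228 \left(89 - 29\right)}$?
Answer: $\frac{14667}{86} + i \sqrt{124741} \approx 170.55 + 353.19 i$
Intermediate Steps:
$U{\left(Y \right)} = 170 + \frac{-12 + Y}{2 Y}$
$U{\left(-129 \right)} + \sqrt{-111061 - 228 \left(89 - 29\right)} = \left(\frac{341}{2} - \frac{6}{-129}\right) + \sqrt{-111061 - 228 \left(89 - 29\right)} = \left(\frac{341}{2} - - \frac{2}{43}\right) + \sqrt{-111061 - 13680} = \left(\frac{341}{2} + \frac{2}{43}\right) + \sqrt{-111061 - 13680} = \frac{14667}{86} + \sqrt{-124741} = \frac{14667}{86} + i \sqrt{124741}$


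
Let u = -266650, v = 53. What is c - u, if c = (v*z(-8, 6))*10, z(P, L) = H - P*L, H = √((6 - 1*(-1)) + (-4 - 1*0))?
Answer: 292090 + 530*√3 ≈ 2.9301e+5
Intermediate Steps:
H = √3 (H = √((6 + 1) + (-4 + 0)) = √(7 - 4) = √3 ≈ 1.7320)
z(P, L) = √3 - L*P (z(P, L) = √3 - P*L = √3 - L*P)
c = 25440 + 530*√3 (c = (53*(√3 - 1*6*(-8)))*10 = (53*(√3 + 48))*10 = (53*(48 + √3))*10 = (2544 + 53*√3)*10 = 25440 + 530*√3 ≈ 26358.)
c - u = (25440 + 530*√3) - 1*(-266650) = (25440 + 530*√3) + 266650 = 292090 + 530*√3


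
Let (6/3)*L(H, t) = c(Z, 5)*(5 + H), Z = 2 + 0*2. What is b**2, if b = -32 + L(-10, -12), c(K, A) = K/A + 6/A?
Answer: 1296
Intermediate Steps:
Z = 2 (Z = 2 + 0 = 2)
c(K, A) = 6/A + K/A
L(H, t) = 4 + 4*H/5 (L(H, t) = (((6 + 2)/5)*(5 + H))/2 = (((1/5)*8)*(5 + H))/2 = (8*(5 + H)/5)/2 = (8 + 8*H/5)/2 = 4 + 4*H/5)
b = -36 (b = -32 + (4 + (4/5)*(-10)) = -32 + (4 - 8) = -32 - 4 = -36)
b**2 = (-36)**2 = 1296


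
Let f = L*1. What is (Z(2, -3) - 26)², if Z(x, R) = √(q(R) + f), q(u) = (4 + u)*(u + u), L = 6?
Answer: 676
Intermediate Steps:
q(u) = 2*u*(4 + u) (q(u) = (4 + u)*(2*u) = 2*u*(4 + u))
f = 6 (f = 6*1 = 6)
Z(x, R) = √(6 + 2*R*(4 + R)) (Z(x, R) = √(2*R*(4 + R) + 6) = √(6 + 2*R*(4 + R)))
(Z(2, -3) - 26)² = (√2*√(3 - 3*(4 - 3)) - 26)² = (√2*√(3 - 3*1) - 26)² = (√2*√(3 - 3) - 26)² = (√2*√0 - 26)² = (√2*0 - 26)² = (0 - 26)² = (-26)² = 676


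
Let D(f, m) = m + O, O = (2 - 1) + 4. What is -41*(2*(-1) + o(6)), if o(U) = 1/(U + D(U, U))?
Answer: 1353/17 ≈ 79.588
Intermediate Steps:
O = 5 (O = 1 + 4 = 5)
D(f, m) = 5 + m (D(f, m) = m + 5 = 5 + m)
o(U) = 1/(5 + 2*U) (o(U) = 1/(U + (5 + U)) = 1/(5 + 2*U))
-41*(2*(-1) + o(6)) = -41*(2*(-1) + 1/(5 + 2*6)) = -41*(-2 + 1/(5 + 12)) = -41*(-2 + 1/17) = -41*(-33/17) = 1353/17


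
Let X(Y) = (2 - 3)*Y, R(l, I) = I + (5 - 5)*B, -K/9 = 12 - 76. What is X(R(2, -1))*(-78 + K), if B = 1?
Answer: 498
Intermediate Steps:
K = 576 (K = -9*(12 - 76) = -9*(-64) = 576)
R(l, I) = I (R(l, I) = I + (5 - 5)*1 = I + 0*1 = I + 0 = I)
X(Y) = -Y
X(R(2, -1))*(-78 + K) = (-1*(-1))*(-78 + 576) = 1*498 = 498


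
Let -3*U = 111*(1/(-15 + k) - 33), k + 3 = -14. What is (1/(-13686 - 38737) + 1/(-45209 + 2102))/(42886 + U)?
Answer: -3056960/3189617113269321 ≈ -9.5841e-10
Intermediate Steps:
k = -17 (k = -3 - 14 = -17)
U = 39109/32 (U = -37*(1/(-15 - 17) - 33) = -37*(1/(-32) - 33) = -37*(-1/32 - 33) = -37*(-1057)/32 = -⅓*(-117327/32) = 39109/32 ≈ 1222.2)
(1/(-13686 - 38737) + 1/(-45209 + 2102))/(42886 + U) = (1/(-13686 - 38737) + 1/(-45209 + 2102))/(42886 + 39109/32) = (1/(-52423) + 1/(-43107))/(1411461/32) = (-1/52423 - 1/43107)*(32/1411461) = -95530/2259798261*32/1411461 = -3056960/3189617113269321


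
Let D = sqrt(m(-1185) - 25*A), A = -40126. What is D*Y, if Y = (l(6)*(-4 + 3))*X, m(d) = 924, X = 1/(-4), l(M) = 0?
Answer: 0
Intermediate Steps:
X = -1/4 ≈ -0.25000
Y = 0 (Y = (0*(-4 + 3))*(-1/4) = (0*(-1))*(-1/4) = 0*(-1/4) = 0)
D = sqrt(1004074) (D = sqrt(924 - 25*(-40126)) = sqrt(924 + 1003150) = sqrt(1004074) ≈ 1002.0)
D*Y = sqrt(1004074)*0 = 0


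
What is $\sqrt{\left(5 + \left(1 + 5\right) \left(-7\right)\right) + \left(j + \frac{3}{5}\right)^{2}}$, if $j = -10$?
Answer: $\frac{2 \sqrt{321}}{5} \approx 7.1666$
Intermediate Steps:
$\sqrt{\left(5 + \left(1 + 5\right) \left(-7\right)\right) + \left(j + \frac{3}{5}\right)^{2}} = \sqrt{\left(5 + \left(1 + 5\right) \left(-7\right)\right) + \left(-10 + \frac{3}{5}\right)^{2}} = \sqrt{\left(5 + 6 \left(-7\right)\right) + \left(-10 + 3 \cdot \frac{1}{5}\right)^{2}} = \sqrt{\left(5 - 42\right) + \left(-10 + \frac{3}{5}\right)^{2}} = \sqrt{-37 + \left(- \frac{47}{5}\right)^{2}} = \sqrt{-37 + \frac{2209}{25}} = \sqrt{\frac{1284}{25}} = \frac{2 \sqrt{321}}{5}$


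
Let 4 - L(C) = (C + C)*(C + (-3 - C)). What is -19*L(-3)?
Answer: 266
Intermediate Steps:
L(C) = 4 + 6*C (L(C) = 4 - (C + C)*(C + (-3 - C)) = 4 - 2*C*(-3) = 4 - (-6)*C = 4 + 6*C)
-19*L(-3) = -19*(4 + 6*(-3)) = -19*(4 - 18) = -19*(-14) = 266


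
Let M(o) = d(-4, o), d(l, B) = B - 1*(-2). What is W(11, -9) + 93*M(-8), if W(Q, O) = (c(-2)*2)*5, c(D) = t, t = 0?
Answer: -558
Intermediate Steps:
c(D) = 0
d(l, B) = 2 + B (d(l, B) = B + 2 = 2 + B)
W(Q, O) = 0 (W(Q, O) = (0*2)*5 = 0*5 = 0)
M(o) = 2 + o
W(11, -9) + 93*M(-8) = 0 + 93*(2 - 8) = 0 + 93*(-6) = 0 - 558 = -558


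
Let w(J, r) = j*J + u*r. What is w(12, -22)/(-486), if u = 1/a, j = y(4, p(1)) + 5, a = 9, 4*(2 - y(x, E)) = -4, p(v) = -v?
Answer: -421/2187 ≈ -0.19250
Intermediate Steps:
y(x, E) = 3 (y(x, E) = 2 - 1/4*(-4) = 2 + 1 = 3)
j = 8 (j = 3 + 5 = 8)
u = 1/9 ≈ 0.11111
w(J, r) = 8*J + r/9
w(12, -22)/(-486) = (8*12 + (1/9)*(-22))/(-486) = (96 - 22/9)*(-1/486) = (842/9)*(-1/486) = -421/2187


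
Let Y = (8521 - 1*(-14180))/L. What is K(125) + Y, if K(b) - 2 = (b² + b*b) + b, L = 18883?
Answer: 25761504/821 ≈ 31378.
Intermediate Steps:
Y = 987/821 (Y = (8521 - 1*(-14180))/18883 = (8521 + 14180)*(1/18883) = 22701*(1/18883) = 987/821 ≈ 1.2022)
K(b) = 2 + b + 2*b² (K(b) = 2 + ((b² + b*b) + b) = 2 + ((b² + b²) + b) = 2 + (2*b² + b) = 2 + (b + 2*b²) = 2 + b + 2*b²)
K(125) + Y = (2 + 125 + 2*125²) + 987/821 = (2 + 125 + 2*15625) + 987/821 = (2 + 125 + 31250) + 987/821 = 31377 + 987/821 = 25761504/821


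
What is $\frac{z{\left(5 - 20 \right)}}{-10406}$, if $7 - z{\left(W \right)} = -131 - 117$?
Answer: $- \frac{255}{10406} \approx -0.024505$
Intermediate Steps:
$z{\left(W \right)} = 255$ ($z{\left(W \right)} = 7 - \left(-131 - 117\right) = 7 - -248 = 7 + 248 = 255$)
$\frac{z{\left(5 - 20 \right)}}{-10406} = \frac{255}{-10406} = 255 \left(- \frac{1}{10406}\right) = - \frac{255}{10406}$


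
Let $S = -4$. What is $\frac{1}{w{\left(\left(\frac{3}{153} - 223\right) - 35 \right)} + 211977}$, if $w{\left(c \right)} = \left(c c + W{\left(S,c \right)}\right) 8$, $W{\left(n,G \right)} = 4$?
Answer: $\frac{2601}{1936288601} \approx 1.3433 \cdot 10^{-6}$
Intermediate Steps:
$w{\left(c \right)} = 32 + 8 c^{2}$ ($w{\left(c \right)} = \left(c c + 4\right) 8 = \left(c^{2} + 4\right) 8 = \left(4 + c^{2}\right) 8 = 32 + 8 c^{2}$)
$\frac{1}{w{\left(\left(\frac{3}{153} - 223\right) - 35 \right)} + 211977} = \frac{1}{\left(32 + 8 \left(\left(\frac{3}{153} - 223\right) - 35\right)^{2}\right) + 211977} = \frac{1}{\left(32 + 8 \left(\left(3 \cdot \frac{1}{153} - 223\right) - 35\right)^{2}\right) + 211977} = \frac{1}{\left(32 + 8 \left(\left(\frac{1}{51} - 223\right) - 35\right)^{2}\right) + 211977} = \frac{1}{\left(32 + 8 \left(- \frac{11372}{51} - 35\right)^{2}\right) + 211977} = \frac{1}{\left(32 + 8 \left(- \frac{13157}{51}\right)^{2}\right) + 211977} = \frac{1}{\left(32 + 8 \cdot \frac{173106649}{2601}\right) + 211977} = \frac{1}{\left(32 + \frac{1384853192}{2601}\right) + 211977} = \frac{1}{\frac{1384936424}{2601} + 211977} = \frac{1}{\frac{1936288601}{2601}} = \frac{2601}{1936288601}$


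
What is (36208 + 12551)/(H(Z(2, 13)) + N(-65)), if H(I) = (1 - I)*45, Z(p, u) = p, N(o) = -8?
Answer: -48759/53 ≈ -919.98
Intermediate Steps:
H(I) = 45 - 45*I
(36208 + 12551)/(H(Z(2, 13)) + N(-65)) = (36208 + 12551)/((45 - 45*2) - 8) = 48759/((45 - 90) - 8) = 48759/(-45 - 8) = 48759/(-53) = 48759*(-1/53) = -48759/53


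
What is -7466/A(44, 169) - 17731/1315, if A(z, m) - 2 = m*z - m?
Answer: -138704429/9558735 ≈ -14.511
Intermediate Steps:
A(z, m) = 2 - m + m*z (A(z, m) = 2 + (m*z - m) = 2 + (-m + m*z) = 2 - m + m*z)
-7466/A(44, 169) - 17731/1315 = -7466/(2 - 1*169 + 169*44) - 17731/1315 = -7466/(2 - 169 + 7436) - 17731*1/1315 = -7466/7269 - 17731/1315 = -138704429/9558735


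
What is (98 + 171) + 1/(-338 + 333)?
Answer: 1344/5 ≈ 268.80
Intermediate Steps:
(98 + 171) + 1/(-338 + 333) = 269 + 1/(-5) = 269 - 1/5 = 1344/5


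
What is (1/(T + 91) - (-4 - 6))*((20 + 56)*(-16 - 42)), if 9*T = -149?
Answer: -14786636/335 ≈ -44139.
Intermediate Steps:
T = -149/9 (T = (⅑)*(-149) = -149/9 ≈ -16.556)
(1/(T + 91) - (-4 - 6))*((20 + 56)*(-16 - 42)) = (1/(-149/9 + 91) - (-4 - 6))*((20 + 56)*(-16 - 42)) = (1/(670/9) - 1*(-10))*(76*(-58)) = (9/670 + 10)*(-4408) = (6709/670)*(-4408) = -14786636/335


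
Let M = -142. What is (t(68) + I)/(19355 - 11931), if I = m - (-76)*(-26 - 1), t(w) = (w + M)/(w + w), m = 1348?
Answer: -47909/504832 ≈ -0.094901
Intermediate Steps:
t(w) = (-142 + w)/(2*w) (t(w) = (w - 142)/(w + w) = (-142 + w)/((2*w)) = (-142 + w)*(1/(2*w)) = (-142 + w)/(2*w))
I = -704 (I = 1348 - (-76)*(-26 - 1) = 1348 - (-76)*(-27) = 1348 - 1*2052 = 1348 - 2052 = -704)
(t(68) + I)/(19355 - 11931) = ((½)*(-142 + 68)/68 - 704)/(19355 - 11931) = ((½)*(1/68)*(-74) - 704)/7424 = (-37/68 - 704)*(1/7424) = -47909/68*1/7424 = -47909/504832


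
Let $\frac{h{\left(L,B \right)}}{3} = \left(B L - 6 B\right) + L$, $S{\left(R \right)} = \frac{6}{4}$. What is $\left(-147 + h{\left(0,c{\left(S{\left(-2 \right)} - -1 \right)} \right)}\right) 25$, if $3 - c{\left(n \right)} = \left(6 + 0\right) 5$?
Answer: $8475$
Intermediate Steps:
$S{\left(R \right)} = \frac{3}{2}$ ($S{\left(R \right)} = 6 \cdot \frac{1}{4} = \frac{3}{2}$)
$c{\left(n \right)} = -27$ ($c{\left(n \right)} = 3 - \left(6 + 0\right) 5 = 3 - 6 \cdot 5 = 3 - 30 = -27$)
$h{\left(L,B \right)} = - 18 B + 3 L + 3 B L$ ($h{\left(L,B \right)} = 3 \left(\left(B L - 6 B\right) + L\right) = 3 \left(\left(- 6 B + B L\right) + L\right) = 3 \left(L - 6 B + B L\right) = - 18 B + 3 L + 3 B L$)
$\left(-147 + h{\left(0,c{\left(S{\left(-2 \right)} - -1 \right)} \right)}\right) 25 = \left(-147 + \left(\left(-18\right) \left(-27\right) + 3 \cdot 0 + 3 \left(-27\right) 0\right)\right) 25 = \left(-147 + \left(486 + 0 + 0\right)\right) 25 = \left(-147 + 486\right) 25 = 339 \cdot 25 = 8475$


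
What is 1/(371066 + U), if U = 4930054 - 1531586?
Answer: 1/3769534 ≈ 2.6528e-7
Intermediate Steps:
U = 3398468
1/(371066 + U) = 1/(371066 + 3398468) = 1/3769534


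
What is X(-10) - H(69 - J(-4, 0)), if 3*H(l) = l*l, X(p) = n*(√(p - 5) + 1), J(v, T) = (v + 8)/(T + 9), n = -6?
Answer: -382147/243 - 6*I*√15 ≈ -1572.6 - 23.238*I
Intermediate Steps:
J(v, T) = (8 + v)/(9 + T)
X(p) = -6 - 6*√(-5 + p) (X(p) = -6*(√(p - 5) + 1) = -6*(√(-5 + p) + 1) = -6*(1 + √(-5 + p)) = -6 - 6*√(-5 + p))
H(l) = l²/3 (H(l) = (l*l)/3 = l²/3)
X(-10) - H(69 - J(-4, 0)) = (-6 - 6*√(-5 - 10)) - (69 - (8 - 4)/(9 + 0))²/3 = (-6 - 6*I*√15) - (69 - 4/9)²/3 = (-6 - 6*I*√15) - (617/9)²/3 = (-6 - 6*I*√15) - 380689/(3*81) = (-6 - 6*I*√15) - 1*380689/243 = (-6 - 6*I*√15) - 380689/243 = -382147/243 - 6*I*√15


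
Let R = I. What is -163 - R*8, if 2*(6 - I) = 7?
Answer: -183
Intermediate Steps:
I = 5/2 (I = 6 - 1/2*7 = 6 - 7/2 = 5/2 ≈ 2.5000)
R = 5/2 ≈ 2.5000
-163 - R*8 = -163 - 1*5/2*8 = -163 - 5/2*8 = -163 - 20 = -183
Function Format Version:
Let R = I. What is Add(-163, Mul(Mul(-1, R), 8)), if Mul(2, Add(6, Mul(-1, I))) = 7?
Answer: -183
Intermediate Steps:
I = Rational(5, 2) (I = Add(6, Mul(Rational(-1, 2), 7)) = Add(6, Rational(-7, 2)) = Rational(5, 2) ≈ 2.5000)
R = Rational(5, 2) ≈ 2.5000
Add(-163, Mul(Mul(-1, R), 8)) = Add(-163, Mul(Mul(-1, Rational(5, 2)), 8)) = Add(-163, Mul(Rational(-5, 2), 8)) = Add(-163, -20) = -183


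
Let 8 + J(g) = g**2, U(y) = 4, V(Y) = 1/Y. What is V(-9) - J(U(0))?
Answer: -73/9 ≈ -8.1111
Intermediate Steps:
J(g) = -8 + g**2
V(-9) - J(U(0)) = 1/(-9) - (-8 + 4**2) = -1/9 - (-8 + 16) = -1/9 - 1*8 = -1/9 - 8 = -73/9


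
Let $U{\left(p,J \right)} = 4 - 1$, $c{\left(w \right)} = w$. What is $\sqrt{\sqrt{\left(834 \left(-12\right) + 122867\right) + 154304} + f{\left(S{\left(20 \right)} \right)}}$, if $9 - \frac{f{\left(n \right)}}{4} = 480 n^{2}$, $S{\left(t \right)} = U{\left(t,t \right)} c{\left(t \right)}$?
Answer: $\sqrt{-6911964 + \sqrt{267163}} \approx 2629.0 i$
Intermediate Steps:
$U{\left(p,J \right)} = 3$ ($U{\left(p,J \right)} = 4 - 1 = 3$)
$S{\left(t \right)} = 3 t$
$f{\left(n \right)} = 36 - 1920 n^{2}$ ($f{\left(n \right)} = 36 - 4 \cdot 480 n^{2} = 36 - 1920 n^{2}$)
$\sqrt{\sqrt{\left(834 \left(-12\right) + 122867\right) + 154304} + f{\left(S{\left(20 \right)} \right)}} = \sqrt{\sqrt{\left(834 \left(-12\right) + 122867\right) + 154304} + \left(36 - 1920 \left(3 \cdot 20\right)^{2}\right)} = \sqrt{\sqrt{\left(-10008 + 122867\right) + 154304} + \left(36 - 1920 \cdot 60^{2}\right)} = \sqrt{\sqrt{112859 + 154304} + \left(36 - 6912000\right)} = \sqrt{\sqrt{267163} + \left(36 - 6912000\right)} = \sqrt{\sqrt{267163} - 6911964} = \sqrt{-6911964 + \sqrt{267163}}$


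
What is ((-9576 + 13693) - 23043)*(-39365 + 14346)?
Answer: 473509594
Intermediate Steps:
((-9576 + 13693) - 23043)*(-39365 + 14346) = (4117 - 23043)*(-25019) = -18926*(-25019) = 473509594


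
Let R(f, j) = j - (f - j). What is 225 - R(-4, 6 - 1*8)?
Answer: 225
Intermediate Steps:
R(f, j) = -f + 2*j (R(f, j) = j + (j - f) = -f + 2*j)
225 - R(-4, 6 - 1*8) = 225 - (-1*(-4) + 2*(6 - 1*8)) = 225 - (4 + 2*(6 - 8)) = 225 - (4 + 2*(-2)) = 225 - (4 - 4) = 225 - 1*0 = 225 + 0 = 225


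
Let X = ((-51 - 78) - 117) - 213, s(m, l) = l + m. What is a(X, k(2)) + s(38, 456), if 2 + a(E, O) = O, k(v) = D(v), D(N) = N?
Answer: 494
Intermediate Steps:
k(v) = v
X = -459 (X = (-129 - 117) - 213 = -246 - 213 = -459)
a(E, O) = -2 + O
a(X, k(2)) + s(38, 456) = (-2 + 2) + (456 + 38) = 0 + 494 = 494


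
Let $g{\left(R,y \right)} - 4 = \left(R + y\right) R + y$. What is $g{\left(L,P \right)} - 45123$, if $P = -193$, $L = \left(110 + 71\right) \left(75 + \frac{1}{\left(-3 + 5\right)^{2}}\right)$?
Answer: $\frac{2925395037}{16} \approx 1.8284 \cdot 10^{8}$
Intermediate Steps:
$L = \frac{54481}{4}$ ($L = 181 \left(75 + \frac{1}{2^{2}}\right) = 181 \left(75 + \frac{1}{4}\right) = 181 \cdot \frac{301}{4} = \frac{54481}{4} \approx 13620.0$)
$g{\left(R,y \right)} = 4 + y + R \left(R + y\right)$ ($g{\left(R,y \right)} = 4 + \left(\left(R + y\right) R + y\right) = 4 + \left(R \left(R + y\right) + y\right) = 4 + \left(y + R \left(R + y\right)\right) = 4 + y + R \left(R + y\right)$)
$g{\left(L,P \right)} - 45123 = \left(4 - 193 + \left(\frac{54481}{4}\right)^{2} + \frac{54481}{4} \left(-193\right)\right) - 45123 = \left(4 - 193 + \frac{2968179361}{16} - \frac{10514833}{4}\right) - 45123 = \frac{2926117005}{16} - 45123 = \frac{2925395037}{16}$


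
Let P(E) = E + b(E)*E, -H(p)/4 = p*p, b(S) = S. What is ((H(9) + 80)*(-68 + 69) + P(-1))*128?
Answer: -31232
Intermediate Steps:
H(p) = -4*p² (H(p) = -4*p*p = -4*p²)
P(E) = E + E² (P(E) = E + E*E = E + E²)
((H(9) + 80)*(-68 + 69) + P(-1))*128 = ((-4*9² + 80)*(-68 + 69) - (1 - 1))*128 = ((-4*81 + 80)*1 - 1*0)*128 = ((-324 + 80)*1 + 0)*128 = (-244*1 + 0)*128 = (-244 + 0)*128 = -244*128 = -31232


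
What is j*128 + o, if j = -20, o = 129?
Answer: -2431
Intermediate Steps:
j*128 + o = -20*128 + 129 = -2560 + 129 = -2431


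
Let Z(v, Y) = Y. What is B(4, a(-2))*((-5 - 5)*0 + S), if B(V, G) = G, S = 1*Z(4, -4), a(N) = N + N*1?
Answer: 16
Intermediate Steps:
a(N) = 2*N (a(N) = N + N = 2*N)
S = -4 (S = 1*(-4) = -4)
B(4, a(-2))*((-5 - 5)*0 + S) = (2*(-2))*((-5 - 5)*0 - 4) = -4*(-10*0 - 4) = -4*(0 - 4) = -4*(-4) = 16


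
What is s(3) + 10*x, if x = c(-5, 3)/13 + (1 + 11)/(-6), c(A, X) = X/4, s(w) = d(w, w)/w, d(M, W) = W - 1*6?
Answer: -531/26 ≈ -20.423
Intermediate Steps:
d(M, W) = -6 + W (d(M, W) = W - 6 = -6 + W)
s(w) = (-6 + w)/w
c(A, X) = X/4 (c(A, X) = X*(¼) = X/4)
x = -101/52 (x = ((¼)*3)/13 + (1 + 11)/(-6) = (¾)*(1/13) + 12*(-⅙) = 3/52 - 2 = -101/52 ≈ -1.9423)
s(3) + 10*x = (-6 + 3)/3 + 10*(-101/52) = (⅓)*(-3) - 505/26 = -1 - 505/26 = -531/26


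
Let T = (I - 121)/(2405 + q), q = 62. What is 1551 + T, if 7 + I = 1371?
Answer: 3827560/2467 ≈ 1551.5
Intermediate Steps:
I = 1364 (I = -7 + 1371 = 1364)
T = 1243/2467 (T = (1364 - 121)/(2405 + 62) = 1243/2467 ≈ 0.50385)
1551 + T = 1551 + 1243/2467 = 3827560/2467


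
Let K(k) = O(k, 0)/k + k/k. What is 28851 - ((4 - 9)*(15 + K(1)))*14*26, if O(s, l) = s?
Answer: 59791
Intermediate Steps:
K(k) = 2 (K(k) = k/k + k/k = 1 + 1 = 2)
28851 - ((4 - 9)*(15 + K(1)))*14*26 = 28851 - ((4 - 9)*(15 + 2))*14*26 = 28851 - -5*17*14*26 = 28851 - (-85*14)*26 = 28851 - (-1190)*26 = 28851 - 1*(-30940) = 28851 + 30940 = 59791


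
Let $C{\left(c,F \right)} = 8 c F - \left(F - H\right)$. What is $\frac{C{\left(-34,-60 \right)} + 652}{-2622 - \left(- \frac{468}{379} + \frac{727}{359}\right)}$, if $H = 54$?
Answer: $- \frac{2324738246}{356859463} \approx -6.5144$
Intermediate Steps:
$C{\left(c,F \right)} = 54 - F + 8 F c$ ($C{\left(c,F \right)} = 8 c F - \left(-54 + F\right) = 8 F c - \left(-54 + F\right) = 54 - F + 8 F c$)
$\frac{C{\left(-34,-60 \right)} + 652}{-2622 - \left(- \frac{468}{379} + \frac{727}{359}\right)} = \frac{\left(54 - -60 + 8 \left(-60\right) \left(-34\right)\right) + 652}{-2622 - \left(- \frac{468}{379} + \frac{727}{359}\right)} = \frac{\left(54 + 60 + 16320\right) + 652}{-2622 - \frac{107521}{136061}} = \frac{16434 + 652}{-2622 + \left(\frac{468}{379} - \frac{727}{359}\right)} = \frac{17086}{-2622 - \frac{107521}{136061}} = \frac{17086}{- \frac{356859463}{136061}} = 17086 \left(- \frac{136061}{356859463}\right) = - \frac{2324738246}{356859463}$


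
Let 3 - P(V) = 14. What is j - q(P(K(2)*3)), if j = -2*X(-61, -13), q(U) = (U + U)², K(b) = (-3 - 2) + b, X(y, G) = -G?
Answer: -510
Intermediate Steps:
K(b) = -5 + b
P(V) = -11 (P(V) = 3 - 1*14 = 3 - 14 = -11)
q(U) = 4*U² (q(U) = (2*U)² = 4*U²)
j = -26 (j = -(-2)*(-13) = -2*13 = -26)
j - q(P(K(2)*3)) = -26 - 4*(-11)² = -26 - 4*121 = -26 - 1*484 = -26 - 484 = -510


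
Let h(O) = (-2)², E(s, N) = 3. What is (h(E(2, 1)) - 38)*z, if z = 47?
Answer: -1598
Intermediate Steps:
h(O) = 4
(h(E(2, 1)) - 38)*z = (4 - 38)*47 = -34*47 = -1598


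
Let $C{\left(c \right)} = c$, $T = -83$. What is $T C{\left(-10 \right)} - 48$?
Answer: $782$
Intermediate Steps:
$T C{\left(-10 \right)} - 48 = \left(-83\right) \left(-10\right) - 48 = 830 - 48 = 782$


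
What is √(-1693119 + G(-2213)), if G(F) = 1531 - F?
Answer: 25*I*√2703 ≈ 1299.8*I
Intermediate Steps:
√(-1693119 + G(-2213)) = √(-1693119 + (1531 - 1*(-2213))) = √(-1693119 + (1531 + 2213)) = √(-1693119 + 3744) = √(-1689375) = 25*I*√2703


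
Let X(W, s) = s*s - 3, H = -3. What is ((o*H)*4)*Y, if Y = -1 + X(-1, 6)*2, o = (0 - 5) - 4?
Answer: 7020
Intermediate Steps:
o = -9 (o = -5 - 4 = -9)
X(W, s) = -3 + s**2 (X(W, s) = s**2 - 3 = -3 + s**2)
Y = 65 (Y = -1 + (-3 + 6**2)*2 = -1 + (-3 + 36)*2 = -1 + 33*2 = -1 + 66 = 65)
((o*H)*4)*Y = (-9*(-3)*4)*65 = (27*4)*65 = 108*65 = 7020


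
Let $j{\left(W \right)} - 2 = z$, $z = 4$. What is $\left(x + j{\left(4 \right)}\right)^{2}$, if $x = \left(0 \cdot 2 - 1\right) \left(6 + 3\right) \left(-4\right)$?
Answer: $1764$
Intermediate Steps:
$j{\left(W \right)} = 6$ ($j{\left(W \right)} = 2 + 4 = 6$)
$x = 36$ ($x = \left(0 - 1\right) 9 \left(-4\right) = \left(-1\right) 9 \left(-4\right) = \left(-9\right) \left(-4\right) = 36$)
$\left(x + j{\left(4 \right)}\right)^{2} = \left(36 + 6\right)^{2} = 42^{2} = 1764$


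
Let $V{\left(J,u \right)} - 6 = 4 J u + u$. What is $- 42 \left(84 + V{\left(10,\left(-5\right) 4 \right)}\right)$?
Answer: $30660$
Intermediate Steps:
$V{\left(J,u \right)} = 6 + u + 4 J u$ ($V{\left(J,u \right)} = 6 + \left(4 J u + u\right) = 6 + \left(u + 4 J u\right) = 6 + u + 4 J u$)
$- 42 \left(84 + V{\left(10,\left(-5\right) 4 \right)}\right) = - 42 \left(84 + \left(6 - 20 + 4 \cdot 10 \left(\left(-5\right) 4\right)\right)\right) = - 42 \left(84 + \left(6 - 20 + 4 \cdot 10 \left(-20\right)\right)\right) = - 42 \left(84 - 814\right) = \left(-42\right) \left(-730\right) = 30660$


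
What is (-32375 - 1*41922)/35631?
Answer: -74297/35631 ≈ -2.0852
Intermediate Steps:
(-32375 - 1*41922)/35631 = (-32375 - 41922)*(1/35631) = -74297*1/35631 = -74297/35631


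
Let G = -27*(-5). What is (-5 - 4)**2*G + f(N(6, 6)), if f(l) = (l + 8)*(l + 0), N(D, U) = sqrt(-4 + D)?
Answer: 10937 + 8*sqrt(2) ≈ 10948.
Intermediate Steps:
f(l) = l*(8 + l) (f(l) = (8 + l)*l = l*(8 + l))
G = 135
(-5 - 4)**2*G + f(N(6, 6)) = (-5 - 4)**2*135 + sqrt(-4 + 6)*(8 + sqrt(-4 + 6)) = (-9)**2*135 + sqrt(2)*(8 + sqrt(2)) = 81*135 + sqrt(2)*(8 + sqrt(2)) = 10935 + sqrt(2)*(8 + sqrt(2))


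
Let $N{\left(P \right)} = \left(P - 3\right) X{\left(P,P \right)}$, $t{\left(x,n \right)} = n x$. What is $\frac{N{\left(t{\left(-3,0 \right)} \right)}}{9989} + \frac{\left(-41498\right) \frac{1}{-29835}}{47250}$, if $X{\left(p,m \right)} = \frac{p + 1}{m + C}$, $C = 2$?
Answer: $- \frac{242861729}{2011647251250} \approx -0.00012073$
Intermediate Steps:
$X{\left(p,m \right)} = \frac{1 + p}{2 + m}$ ($X{\left(p,m \right)} = \frac{p + 1}{m + 2} = \frac{1 + p}{2 + m}$)
$N{\left(P \right)} = \frac{\left(1 + P\right) \left(-3 + P\right)}{2 + P}$ ($N{\left(P \right)} = \left(P - 3\right) \frac{1 + P}{2 + P} = \left(-3 + P\right) \frac{1 + P}{2 + P} = \frac{\left(1 + P\right) \left(-3 + P\right)}{2 + P}$)
$\frac{N{\left(t{\left(-3,0 \right)} \right)}}{9989} + \frac{\left(-41498\right) \frac{1}{-29835}}{47250} = \frac{\frac{1}{2 + 0 \left(-3\right)} \left(1 + 0 \left(-3\right)\right) \left(-3 + 0 \left(-3\right)\right)}{9989} + \frac{\left(-41498\right) \frac{1}{-29835}}{47250} = \frac{\left(1 + 0\right) \left(-3 + 0\right)}{2 + 0} \cdot \frac{1}{9989} + \left(-41498\right) \left(- \frac{1}{29835}\right) \frac{1}{47250} = \frac{1}{2} \cdot 1 \left(-3\right) \frac{1}{9989} + \frac{41498}{29835} \cdot \frac{1}{47250} = \frac{1}{2} \cdot 1 \left(-3\right) \frac{1}{9989} + \frac{20749}{704851875} = \left(- \frac{3}{2}\right) \frac{1}{9989} + \frac{20749}{704851875} = - \frac{3}{19978} + \frac{20749}{704851875} = - \frac{242861729}{2011647251250}$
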